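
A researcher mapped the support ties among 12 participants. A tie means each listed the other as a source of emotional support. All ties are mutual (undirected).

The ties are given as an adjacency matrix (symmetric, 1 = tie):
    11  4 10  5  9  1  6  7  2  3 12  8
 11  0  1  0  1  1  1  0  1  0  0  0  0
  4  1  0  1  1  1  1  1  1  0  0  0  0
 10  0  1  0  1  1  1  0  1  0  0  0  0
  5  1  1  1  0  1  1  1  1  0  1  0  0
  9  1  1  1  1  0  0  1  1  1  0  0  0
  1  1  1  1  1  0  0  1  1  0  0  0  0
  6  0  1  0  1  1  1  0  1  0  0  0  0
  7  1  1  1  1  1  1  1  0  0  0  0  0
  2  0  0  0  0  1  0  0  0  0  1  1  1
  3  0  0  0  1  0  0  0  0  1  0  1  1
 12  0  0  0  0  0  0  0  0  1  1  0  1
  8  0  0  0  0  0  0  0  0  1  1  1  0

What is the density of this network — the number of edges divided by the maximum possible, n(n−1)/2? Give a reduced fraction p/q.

There are 32 edges and 12 nodes, so the maximum possible is C(12,2) = 66.
Density = 32/66 = 16/33.

16/33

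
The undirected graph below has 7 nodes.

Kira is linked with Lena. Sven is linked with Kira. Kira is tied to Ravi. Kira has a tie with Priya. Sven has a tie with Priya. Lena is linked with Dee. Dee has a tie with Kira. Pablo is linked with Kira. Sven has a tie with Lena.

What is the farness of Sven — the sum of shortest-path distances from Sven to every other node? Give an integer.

9

Distances from Sven: Dee:2, Kira:1, Lena:1, Pablo:2, Priya:1, Ravi:2.
Sum = 2 + 1 + 1 + 2 + 1 + 2 = 9.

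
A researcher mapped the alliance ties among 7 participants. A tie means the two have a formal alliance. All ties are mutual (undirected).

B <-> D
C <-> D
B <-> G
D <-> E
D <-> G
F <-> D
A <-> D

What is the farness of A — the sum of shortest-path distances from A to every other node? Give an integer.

11

Distances from A: B:2, C:2, D:1, E:2, F:2, G:2.
Sum = 2 + 2 + 1 + 2 + 2 + 2 = 11.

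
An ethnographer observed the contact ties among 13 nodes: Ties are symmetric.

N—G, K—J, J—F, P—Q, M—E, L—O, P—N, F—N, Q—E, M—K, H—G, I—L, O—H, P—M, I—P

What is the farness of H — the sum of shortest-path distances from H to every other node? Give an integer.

37

Distances from H: E:5, F:3, G:1, I:3, J:4, K:5, L:2, M:4, N:2, O:1, P:3, Q:4.
Sum = 5 + 3 + 1 + 3 + 4 + 5 + 2 + 4 + 2 + 1 + 3 + 4 = 37.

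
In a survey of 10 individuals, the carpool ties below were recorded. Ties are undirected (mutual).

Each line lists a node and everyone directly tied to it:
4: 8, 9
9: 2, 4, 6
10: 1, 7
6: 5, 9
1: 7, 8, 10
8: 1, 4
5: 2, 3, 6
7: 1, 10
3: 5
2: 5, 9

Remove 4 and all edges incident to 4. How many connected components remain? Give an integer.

2

Without 4, the remaining ties split the others into: {2, 3, 5, 6, 9}; {1, 7, 8, 10}.
That's 2 separate components.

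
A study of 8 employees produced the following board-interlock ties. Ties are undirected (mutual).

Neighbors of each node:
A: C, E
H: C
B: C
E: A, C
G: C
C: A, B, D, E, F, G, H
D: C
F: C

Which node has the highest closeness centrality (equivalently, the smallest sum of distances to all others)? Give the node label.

Farness (sum of distances to all others) for each node — A:12, B:13, C:7, D:13, E:12, F:13, G:13, H:13.
The smallest farness is 7, for C, so C has the highest closeness.

C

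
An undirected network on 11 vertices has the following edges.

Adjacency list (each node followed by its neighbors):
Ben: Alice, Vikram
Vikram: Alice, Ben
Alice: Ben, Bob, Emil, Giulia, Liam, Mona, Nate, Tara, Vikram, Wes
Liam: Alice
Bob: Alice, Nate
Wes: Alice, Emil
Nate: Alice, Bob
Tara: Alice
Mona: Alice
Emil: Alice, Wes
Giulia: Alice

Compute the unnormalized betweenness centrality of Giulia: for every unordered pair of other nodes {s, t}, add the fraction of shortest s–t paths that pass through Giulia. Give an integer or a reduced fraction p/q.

0

No shortest path between any pair of other nodes passes through Giulia.
Summing the contributions gives betweenness(Giulia) = 0.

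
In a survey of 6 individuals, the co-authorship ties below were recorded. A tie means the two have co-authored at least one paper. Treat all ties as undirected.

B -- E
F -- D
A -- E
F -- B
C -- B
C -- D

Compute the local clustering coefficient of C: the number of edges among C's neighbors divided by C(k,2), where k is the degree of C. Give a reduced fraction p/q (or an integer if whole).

C's neighbors: B and D (k = 2).
Possible neighbor pairs: C(2,2) = 1. Edges among them: none → e = 0.
Clustering(C) = 0/1.

0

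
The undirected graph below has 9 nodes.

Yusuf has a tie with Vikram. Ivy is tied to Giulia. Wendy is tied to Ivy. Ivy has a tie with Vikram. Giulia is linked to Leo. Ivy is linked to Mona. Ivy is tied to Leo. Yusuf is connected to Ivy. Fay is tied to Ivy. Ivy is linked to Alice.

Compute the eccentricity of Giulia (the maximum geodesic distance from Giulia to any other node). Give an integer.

2

Distances from Giulia: Alice:2, Fay:2, Ivy:1, Leo:1, Mona:2, Vikram:2, Wendy:2, Yusuf:2.
The largest is 2 (to Vikram, Yusuf, Alice, Wendy, Fay, and Mona), so the eccentricity of Giulia is 2.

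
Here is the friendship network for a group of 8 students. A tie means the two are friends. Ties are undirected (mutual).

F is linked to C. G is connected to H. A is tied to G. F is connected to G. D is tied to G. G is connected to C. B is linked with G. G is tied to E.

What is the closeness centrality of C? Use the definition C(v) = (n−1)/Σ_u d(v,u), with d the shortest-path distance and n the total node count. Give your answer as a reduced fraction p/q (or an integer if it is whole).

Distances from C: A:2, B:2, D:2, E:2, F:1, G:1, H:2. Sum = 12.
n = 8, so closeness = 7/12.

7/12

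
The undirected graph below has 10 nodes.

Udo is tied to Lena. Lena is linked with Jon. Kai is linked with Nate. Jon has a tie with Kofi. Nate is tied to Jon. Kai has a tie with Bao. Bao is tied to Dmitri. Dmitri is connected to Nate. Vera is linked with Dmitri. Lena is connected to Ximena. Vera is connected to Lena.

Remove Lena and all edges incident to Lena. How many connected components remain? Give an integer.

3

Without Lena, the remaining ties split the others into: {Bao, Dmitri, Jon, Kai, Kofi, Nate, Vera}; {Udo}; {Ximena}.
That's 3 separate components.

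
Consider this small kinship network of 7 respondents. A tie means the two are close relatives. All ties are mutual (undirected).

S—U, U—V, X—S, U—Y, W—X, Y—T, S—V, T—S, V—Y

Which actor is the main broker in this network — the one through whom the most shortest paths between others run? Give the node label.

Unnormalized betweenness of each node: S:9, T:1, U:1, V:1, W:0, X:5, Y:1.
S has the largest value, 9, making it the main broker — the node through which the most shortest paths run.

S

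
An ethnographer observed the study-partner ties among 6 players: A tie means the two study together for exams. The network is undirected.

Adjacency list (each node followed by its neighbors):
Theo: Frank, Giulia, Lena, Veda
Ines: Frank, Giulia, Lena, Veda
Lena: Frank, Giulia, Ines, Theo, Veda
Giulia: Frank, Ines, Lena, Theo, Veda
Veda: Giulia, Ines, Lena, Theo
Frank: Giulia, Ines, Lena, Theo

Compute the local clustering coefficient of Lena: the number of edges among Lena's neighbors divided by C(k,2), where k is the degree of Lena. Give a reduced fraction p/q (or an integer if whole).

Lena's neighbors: Frank, Giulia, Ines, Theo, and Veda (k = 5).
Possible neighbor pairs: C(5,2) = 10. Edges among them: Frank–Giulia, Frank–Ines, Frank–Theo, Giulia–Ines, Giulia–Theo, Giulia–Veda, Ines–Veda, Theo–Veda → e = 8.
Clustering(Lena) = 8/10 = 4/5.

4/5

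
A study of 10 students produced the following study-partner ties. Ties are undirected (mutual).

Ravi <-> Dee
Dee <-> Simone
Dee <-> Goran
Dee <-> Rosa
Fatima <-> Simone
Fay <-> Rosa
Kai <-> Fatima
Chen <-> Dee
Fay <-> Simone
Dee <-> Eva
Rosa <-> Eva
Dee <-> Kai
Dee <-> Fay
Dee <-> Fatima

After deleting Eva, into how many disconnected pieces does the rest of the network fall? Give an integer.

1

Eva's neighbors (Dee and Rosa) remain reachable from one another through other ties, so the rest of the network stays in one piece.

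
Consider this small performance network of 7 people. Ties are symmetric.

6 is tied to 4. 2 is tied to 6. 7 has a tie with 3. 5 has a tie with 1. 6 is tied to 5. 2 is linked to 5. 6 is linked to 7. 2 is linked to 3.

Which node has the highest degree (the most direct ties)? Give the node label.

Degrees — 1:1, 2:3, 3:2, 4:1, 5:3, 6:4, 7:2.
The maximum is 4, attained only by 6.

6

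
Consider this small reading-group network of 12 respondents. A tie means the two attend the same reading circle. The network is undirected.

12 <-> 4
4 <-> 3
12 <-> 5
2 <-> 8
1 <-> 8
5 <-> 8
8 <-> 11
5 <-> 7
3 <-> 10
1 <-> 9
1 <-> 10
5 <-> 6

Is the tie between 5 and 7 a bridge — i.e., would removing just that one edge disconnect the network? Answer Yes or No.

Without the 5–7 edge there is no alternate route between 5 and 7, so the network disconnects. It is a bridge.

Yes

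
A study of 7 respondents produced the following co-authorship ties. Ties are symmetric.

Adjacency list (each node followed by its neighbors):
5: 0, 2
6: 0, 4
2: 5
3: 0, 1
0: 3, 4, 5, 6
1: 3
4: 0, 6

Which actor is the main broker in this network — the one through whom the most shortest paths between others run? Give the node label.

0

Unnormalized betweenness of each node: 0:12, 1:0, 2:0, 3:5, 4:0, 5:5, 6:0.
0 has the largest value, 12, making it the main broker — the node through which the most shortest paths run.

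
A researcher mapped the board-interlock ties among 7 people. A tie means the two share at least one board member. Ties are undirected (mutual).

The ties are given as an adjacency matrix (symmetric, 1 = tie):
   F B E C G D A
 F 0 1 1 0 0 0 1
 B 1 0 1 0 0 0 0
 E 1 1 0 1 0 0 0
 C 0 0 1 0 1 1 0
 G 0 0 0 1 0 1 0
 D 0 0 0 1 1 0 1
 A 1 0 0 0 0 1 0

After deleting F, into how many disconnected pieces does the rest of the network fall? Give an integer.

F's neighbors (A, B, and E) remain reachable from one another through other ties, so the rest of the network stays in one piece.

1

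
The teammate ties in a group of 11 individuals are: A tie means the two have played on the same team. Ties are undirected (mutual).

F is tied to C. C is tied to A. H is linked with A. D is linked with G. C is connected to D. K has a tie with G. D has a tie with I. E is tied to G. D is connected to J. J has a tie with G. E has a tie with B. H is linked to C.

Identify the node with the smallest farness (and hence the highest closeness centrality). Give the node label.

D

Farness (sum of distances to all others) for each node — A:28, B:35, C:20, D:17, E:26, F:29, G:19, H:28, I:26, J:22, K:28.
The smallest farness is 17, for D, so D has the highest closeness.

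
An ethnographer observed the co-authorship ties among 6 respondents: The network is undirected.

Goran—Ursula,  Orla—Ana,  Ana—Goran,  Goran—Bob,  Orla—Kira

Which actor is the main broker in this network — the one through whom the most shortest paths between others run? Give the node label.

Goran

Unnormalized betweenness of each node: Ana:6, Bob:0, Goran:7, Kira:0, Orla:4, Ursula:0.
Goran has the largest value, 7, making it the main broker — the node through which the most shortest paths run.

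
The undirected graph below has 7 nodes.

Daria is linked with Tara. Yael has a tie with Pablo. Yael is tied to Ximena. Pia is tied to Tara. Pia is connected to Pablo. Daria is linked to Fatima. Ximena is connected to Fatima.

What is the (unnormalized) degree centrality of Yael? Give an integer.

2

Yael is directly tied to Pablo and Ximena. That is 2 neighbors, so the degree of Yael is 2.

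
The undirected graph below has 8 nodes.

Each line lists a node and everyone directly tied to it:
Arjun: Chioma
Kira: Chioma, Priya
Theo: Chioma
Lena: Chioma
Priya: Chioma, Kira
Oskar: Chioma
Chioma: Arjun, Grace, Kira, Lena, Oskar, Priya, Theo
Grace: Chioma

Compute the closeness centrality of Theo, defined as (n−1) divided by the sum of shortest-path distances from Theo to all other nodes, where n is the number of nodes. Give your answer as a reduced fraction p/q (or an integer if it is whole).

7/13

Distances from Theo: Arjun:2, Chioma:1, Grace:2, Kira:2, Lena:2, Oskar:2, Priya:2. Sum = 13.
n = 8, so closeness = 7/13.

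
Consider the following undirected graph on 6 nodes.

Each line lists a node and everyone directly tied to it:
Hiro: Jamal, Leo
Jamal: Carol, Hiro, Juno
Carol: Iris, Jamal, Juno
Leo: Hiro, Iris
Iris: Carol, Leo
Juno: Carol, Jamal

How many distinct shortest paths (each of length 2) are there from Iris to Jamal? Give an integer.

The shortest distance is 2, and the only length-2 path is Iris–Carol–Jamal. So there is exactly 1 shortest path.

1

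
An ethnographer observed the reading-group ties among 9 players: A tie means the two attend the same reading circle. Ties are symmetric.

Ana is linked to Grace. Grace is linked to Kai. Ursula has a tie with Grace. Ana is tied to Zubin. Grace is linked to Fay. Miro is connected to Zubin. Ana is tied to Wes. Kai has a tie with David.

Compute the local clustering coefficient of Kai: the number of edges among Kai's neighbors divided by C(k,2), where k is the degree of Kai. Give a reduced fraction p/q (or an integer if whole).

Kai's neighbors: David and Grace (k = 2).
Possible neighbor pairs: C(2,2) = 1. Edges among them: none → e = 0.
Clustering(Kai) = 0/1.

0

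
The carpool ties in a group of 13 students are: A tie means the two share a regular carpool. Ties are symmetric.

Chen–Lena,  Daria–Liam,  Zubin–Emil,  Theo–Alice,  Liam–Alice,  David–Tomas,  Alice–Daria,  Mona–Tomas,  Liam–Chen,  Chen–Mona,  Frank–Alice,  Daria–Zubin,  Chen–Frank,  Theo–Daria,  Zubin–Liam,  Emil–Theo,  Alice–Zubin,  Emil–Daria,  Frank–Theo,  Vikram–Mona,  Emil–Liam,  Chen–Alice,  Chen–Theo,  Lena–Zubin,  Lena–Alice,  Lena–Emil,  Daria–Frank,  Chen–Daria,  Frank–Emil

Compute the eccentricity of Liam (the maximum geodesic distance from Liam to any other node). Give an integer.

4

Distances from Liam: Alice:1, Chen:1, Daria:1, David:4, Emil:1, Frank:2, Lena:2, Mona:2, Theo:2, Tomas:3, Vikram:3, Zubin:1.
The largest is 4 (to David), so the eccentricity of Liam is 4.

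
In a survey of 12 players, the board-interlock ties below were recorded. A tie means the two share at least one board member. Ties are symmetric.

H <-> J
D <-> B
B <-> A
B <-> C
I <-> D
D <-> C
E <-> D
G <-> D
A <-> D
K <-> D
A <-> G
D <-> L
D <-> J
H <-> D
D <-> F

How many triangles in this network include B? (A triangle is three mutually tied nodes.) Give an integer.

B's neighbors: A, C, and D.
Neighbor pairs that are themselves tied: B–A–D; B–C–D. Each forms one triangle with B, for 2 in total.

2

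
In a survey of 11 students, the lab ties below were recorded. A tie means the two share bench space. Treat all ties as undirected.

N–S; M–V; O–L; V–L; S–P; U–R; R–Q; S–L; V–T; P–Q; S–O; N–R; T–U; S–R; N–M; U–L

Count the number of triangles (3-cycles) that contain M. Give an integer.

M's neighbors are N and V, but none of them are tied to each other, so no triangle contains M.

0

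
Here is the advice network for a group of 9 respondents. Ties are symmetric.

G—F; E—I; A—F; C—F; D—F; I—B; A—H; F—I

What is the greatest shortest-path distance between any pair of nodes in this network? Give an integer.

4

Eccentricity of each node (its greatest distance to any other): A:3, B:4, C:3, D:3, E:4, F:2, G:3, H:4, I:3.
The maximum eccentricity is 4, realized for instance by the pair B–H via B – I – F – A – H. So the diameter is 4.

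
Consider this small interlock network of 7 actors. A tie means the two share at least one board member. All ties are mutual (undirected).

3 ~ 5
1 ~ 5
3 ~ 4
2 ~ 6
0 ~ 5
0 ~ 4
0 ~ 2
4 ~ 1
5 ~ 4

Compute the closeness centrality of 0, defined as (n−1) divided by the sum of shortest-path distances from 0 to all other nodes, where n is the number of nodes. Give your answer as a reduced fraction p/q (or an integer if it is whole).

2/3

Distances from 0: 1:2, 2:1, 3:2, 4:1, 5:1, 6:2. Sum = 9.
n = 7, so closeness = 6/9 = 2/3.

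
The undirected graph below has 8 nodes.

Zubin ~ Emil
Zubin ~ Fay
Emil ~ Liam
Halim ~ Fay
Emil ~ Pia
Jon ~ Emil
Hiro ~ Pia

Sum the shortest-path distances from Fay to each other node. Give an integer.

17

Distances from Fay: Emil:2, Halim:1, Hiro:4, Jon:3, Liam:3, Pia:3, Zubin:1.
Sum = 2 + 1 + 4 + 3 + 3 + 3 + 1 = 17.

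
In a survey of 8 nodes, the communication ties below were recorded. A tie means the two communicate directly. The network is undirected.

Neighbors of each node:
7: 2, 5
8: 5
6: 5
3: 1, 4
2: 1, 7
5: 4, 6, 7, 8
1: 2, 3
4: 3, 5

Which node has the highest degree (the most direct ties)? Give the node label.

5

Degrees — 1:2, 2:2, 3:2, 4:2, 5:4, 6:1, 7:2, 8:1.
The maximum is 4, attained only by 5.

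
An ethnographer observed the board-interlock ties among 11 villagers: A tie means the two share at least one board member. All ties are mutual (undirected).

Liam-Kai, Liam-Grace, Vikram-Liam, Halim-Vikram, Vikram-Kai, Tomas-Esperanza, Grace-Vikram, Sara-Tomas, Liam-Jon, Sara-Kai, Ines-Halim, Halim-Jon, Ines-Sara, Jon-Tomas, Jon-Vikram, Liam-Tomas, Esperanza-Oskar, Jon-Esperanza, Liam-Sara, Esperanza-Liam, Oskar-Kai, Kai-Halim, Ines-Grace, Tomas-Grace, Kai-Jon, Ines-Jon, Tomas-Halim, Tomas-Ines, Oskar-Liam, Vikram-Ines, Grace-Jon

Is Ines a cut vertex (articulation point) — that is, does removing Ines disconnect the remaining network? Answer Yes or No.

No

Even without Ines, every remaining node can still reach every other (the residual graph is connected), so Ines is not a cut vertex.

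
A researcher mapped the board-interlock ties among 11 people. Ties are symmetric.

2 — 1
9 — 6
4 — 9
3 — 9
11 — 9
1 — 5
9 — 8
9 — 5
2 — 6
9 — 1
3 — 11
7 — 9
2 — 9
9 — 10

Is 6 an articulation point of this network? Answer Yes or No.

No

Even without 6, every remaining node can still reach every other (the residual graph is connected), so 6 is not a cut vertex.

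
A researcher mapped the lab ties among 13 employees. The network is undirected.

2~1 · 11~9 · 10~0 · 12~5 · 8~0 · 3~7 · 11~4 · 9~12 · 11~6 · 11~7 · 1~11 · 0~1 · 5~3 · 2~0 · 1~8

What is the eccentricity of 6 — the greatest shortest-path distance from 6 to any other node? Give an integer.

Distances from 6: 0:3, 1:2, 2:3, 3:3, 4:2, 5:4, 7:2, 8:3, 9:2, 10:4, 11:1, 12:3.
The largest is 4 (to 10 and 5), so the eccentricity of 6 is 4.

4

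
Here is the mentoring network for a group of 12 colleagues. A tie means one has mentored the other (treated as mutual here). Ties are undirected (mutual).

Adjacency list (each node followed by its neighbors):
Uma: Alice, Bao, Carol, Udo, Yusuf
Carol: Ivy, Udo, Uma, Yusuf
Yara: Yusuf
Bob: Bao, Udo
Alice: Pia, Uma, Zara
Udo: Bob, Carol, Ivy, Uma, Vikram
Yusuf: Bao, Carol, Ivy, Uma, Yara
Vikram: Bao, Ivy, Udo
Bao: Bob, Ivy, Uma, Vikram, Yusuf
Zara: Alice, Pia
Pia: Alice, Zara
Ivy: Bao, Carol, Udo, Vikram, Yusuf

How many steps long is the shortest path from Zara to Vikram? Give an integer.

4

One shortest route is Zara – Alice – Uma – Udo – Vikram, which uses 4 edges, and at distance 3 from Zara we only reach {Bao, Carol, Udo, Yusuf}, which does not include Vikram. So d(Zara,Vikram) = 4.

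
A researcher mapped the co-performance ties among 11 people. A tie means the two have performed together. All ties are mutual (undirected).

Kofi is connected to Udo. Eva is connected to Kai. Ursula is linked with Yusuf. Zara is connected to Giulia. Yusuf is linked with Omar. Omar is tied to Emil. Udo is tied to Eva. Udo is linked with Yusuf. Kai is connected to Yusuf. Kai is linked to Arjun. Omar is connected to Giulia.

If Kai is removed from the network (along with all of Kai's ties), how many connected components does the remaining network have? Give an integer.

2

Without Kai, the remaining ties split the others into: {Arjun}; {Emil, Eva, Giulia, Kofi, Omar, Udo, Ursula, Yusuf, Zara}.
That's 2 separate components.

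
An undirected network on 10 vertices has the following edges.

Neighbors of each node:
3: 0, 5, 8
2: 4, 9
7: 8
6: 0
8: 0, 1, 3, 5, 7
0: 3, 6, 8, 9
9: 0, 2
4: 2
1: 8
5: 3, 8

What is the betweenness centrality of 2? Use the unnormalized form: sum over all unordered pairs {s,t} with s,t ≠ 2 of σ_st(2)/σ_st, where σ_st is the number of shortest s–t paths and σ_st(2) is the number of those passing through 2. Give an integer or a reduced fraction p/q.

Pairs whose geodesics pass through 2 — 5–4: 2/2; 3–4: 1; 6–4: 1; 0–4: 1; 4–9: 1; 4–1: 1; 4–8: 1; 4–7: 1.
All other pairs contribute 0.
Summing the contributions gives betweenness(2) = 8.

8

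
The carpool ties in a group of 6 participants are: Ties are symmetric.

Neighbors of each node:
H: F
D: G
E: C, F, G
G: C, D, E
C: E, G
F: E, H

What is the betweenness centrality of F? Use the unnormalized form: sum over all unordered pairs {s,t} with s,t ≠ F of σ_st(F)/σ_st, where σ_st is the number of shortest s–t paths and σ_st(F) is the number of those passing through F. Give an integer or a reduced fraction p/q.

4

Pairs whose geodesics pass through F — D–H: 1; G–H: 1; E–H: 1; C–H: 1.
All other pairs contribute 0.
Summing the contributions gives betweenness(F) = 4.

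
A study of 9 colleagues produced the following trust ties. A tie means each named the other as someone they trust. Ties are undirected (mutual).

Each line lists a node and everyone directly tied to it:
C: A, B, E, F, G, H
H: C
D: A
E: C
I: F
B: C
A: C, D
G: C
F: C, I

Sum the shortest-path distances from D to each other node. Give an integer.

22

Distances from D: A:1, B:3, C:2, E:3, F:3, G:3, H:3, I:4.
Sum = 1 + 3 + 2 + 3 + 3 + 3 + 3 + 4 = 22.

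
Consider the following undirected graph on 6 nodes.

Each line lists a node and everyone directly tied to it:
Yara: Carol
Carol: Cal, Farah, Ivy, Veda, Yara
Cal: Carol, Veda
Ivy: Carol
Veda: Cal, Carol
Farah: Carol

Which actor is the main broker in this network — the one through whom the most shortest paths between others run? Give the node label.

Unnormalized betweenness of each node: Cal:0, Carol:9, Farah:0, Ivy:0, Veda:0, Yara:0.
Carol has the largest value, 9, making it the main broker — the node through which the most shortest paths run.

Carol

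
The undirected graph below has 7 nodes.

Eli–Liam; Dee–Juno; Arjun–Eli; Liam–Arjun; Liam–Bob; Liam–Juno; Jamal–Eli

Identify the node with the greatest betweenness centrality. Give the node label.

Liam

Unnormalized betweenness of each node: Arjun:0, Bob:0, Dee:0, Eli:5, Jamal:0, Juno:5, Liam:11.
Liam has the largest value, 11, making it the main broker — the node through which the most shortest paths run.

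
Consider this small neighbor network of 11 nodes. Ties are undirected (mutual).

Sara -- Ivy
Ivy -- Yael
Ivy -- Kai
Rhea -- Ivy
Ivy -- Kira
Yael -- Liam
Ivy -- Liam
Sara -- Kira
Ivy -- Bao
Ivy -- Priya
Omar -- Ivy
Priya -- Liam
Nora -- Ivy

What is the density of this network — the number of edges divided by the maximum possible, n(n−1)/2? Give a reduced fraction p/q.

There are 13 edges and 11 nodes, so the maximum possible is C(11,2) = 55.
Density = 13/55.

13/55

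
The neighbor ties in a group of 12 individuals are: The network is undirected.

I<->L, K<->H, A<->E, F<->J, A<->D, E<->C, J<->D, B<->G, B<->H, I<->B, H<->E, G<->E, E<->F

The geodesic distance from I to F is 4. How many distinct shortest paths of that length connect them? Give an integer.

2

The shortest distance is 4. The length-4 paths are: I–B–H–E–F; I–B–G–E–F.
That gives 2 distinct shortest paths.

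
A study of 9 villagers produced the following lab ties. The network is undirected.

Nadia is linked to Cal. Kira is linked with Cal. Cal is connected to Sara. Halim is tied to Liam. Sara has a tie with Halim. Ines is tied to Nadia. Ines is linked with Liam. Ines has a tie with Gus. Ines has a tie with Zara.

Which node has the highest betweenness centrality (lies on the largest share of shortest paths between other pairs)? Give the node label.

Ines

Unnormalized betweenness of each node: Cal:10, Gus:0, Halim:7/2, Ines:31/2, Kira:0, Liam:5, Nadia:17/2, Sara:7/2, Zara:0.
Ines has the largest value, 31/2, making it the main broker — the node through which the most shortest paths run.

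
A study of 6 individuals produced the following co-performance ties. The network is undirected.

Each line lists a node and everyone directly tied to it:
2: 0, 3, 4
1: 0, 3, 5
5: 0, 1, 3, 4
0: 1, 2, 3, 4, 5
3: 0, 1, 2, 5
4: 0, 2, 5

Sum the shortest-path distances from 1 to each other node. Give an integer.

7

Distances from 1: 0:1, 2:2, 3:1, 4:2, 5:1.
Sum = 1 + 2 + 1 + 2 + 1 = 7.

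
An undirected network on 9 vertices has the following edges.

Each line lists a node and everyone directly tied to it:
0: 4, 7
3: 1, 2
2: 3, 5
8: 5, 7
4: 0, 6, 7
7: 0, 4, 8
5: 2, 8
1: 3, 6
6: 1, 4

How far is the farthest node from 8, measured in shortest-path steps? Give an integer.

Distances from 8: 0:2, 1:4, 2:2, 3:3, 4:2, 5:1, 6:3, 7:1.
The largest is 4 (to 1), so the eccentricity of 8 is 4.

4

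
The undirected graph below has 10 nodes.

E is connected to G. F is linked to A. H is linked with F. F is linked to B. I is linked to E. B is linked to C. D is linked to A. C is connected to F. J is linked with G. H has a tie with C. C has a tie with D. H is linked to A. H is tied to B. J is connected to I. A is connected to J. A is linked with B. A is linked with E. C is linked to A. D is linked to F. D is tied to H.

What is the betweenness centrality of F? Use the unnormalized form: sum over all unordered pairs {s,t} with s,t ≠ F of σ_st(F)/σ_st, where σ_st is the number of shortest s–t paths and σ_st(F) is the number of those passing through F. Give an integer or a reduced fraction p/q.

1/4

Pairs whose geodesics pass through F — B–D: 1/4.
All other pairs contribute 0.
Summing the contributions gives betweenness(F) = 1/4.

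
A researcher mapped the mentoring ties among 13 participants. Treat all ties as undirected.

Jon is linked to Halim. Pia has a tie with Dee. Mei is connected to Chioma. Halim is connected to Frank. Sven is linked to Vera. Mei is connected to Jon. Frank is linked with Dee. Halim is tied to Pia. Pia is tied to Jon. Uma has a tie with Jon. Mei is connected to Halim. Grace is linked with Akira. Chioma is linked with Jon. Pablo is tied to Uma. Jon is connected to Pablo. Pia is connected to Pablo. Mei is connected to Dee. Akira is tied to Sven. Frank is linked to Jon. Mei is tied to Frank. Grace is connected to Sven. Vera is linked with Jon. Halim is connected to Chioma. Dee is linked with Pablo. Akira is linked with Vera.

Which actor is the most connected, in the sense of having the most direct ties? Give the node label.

Degrees — Akira:3, Chioma:3, Dee:4, Frank:4, Grace:2, Halim:5, Jon:8, Mei:5, Pablo:4, Pia:4, Sven:3, Uma:2, Vera:3.
The maximum is 8, attained only by Jon.

Jon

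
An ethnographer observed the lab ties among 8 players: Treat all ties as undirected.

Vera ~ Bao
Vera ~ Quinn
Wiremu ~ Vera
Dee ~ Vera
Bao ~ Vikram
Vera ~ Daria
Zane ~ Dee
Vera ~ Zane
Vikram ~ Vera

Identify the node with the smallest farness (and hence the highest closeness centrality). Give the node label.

Farness (sum of distances to all others) for each node — Bao:12, Daria:13, Dee:12, Quinn:13, Vera:7, Vikram:12, Wiremu:13, Zane:12.
The smallest farness is 7, for Vera, so Vera has the highest closeness.

Vera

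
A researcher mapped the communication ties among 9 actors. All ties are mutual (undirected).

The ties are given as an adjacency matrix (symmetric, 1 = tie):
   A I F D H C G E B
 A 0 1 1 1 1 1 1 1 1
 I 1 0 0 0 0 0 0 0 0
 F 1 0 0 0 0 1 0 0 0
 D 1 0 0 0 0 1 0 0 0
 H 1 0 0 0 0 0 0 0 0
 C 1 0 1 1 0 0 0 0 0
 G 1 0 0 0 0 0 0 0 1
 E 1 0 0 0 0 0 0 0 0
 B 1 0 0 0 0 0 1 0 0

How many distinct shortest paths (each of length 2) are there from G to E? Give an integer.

1

The shortest distance is 2, and the only length-2 path is G–A–E. So there is exactly 1 shortest path.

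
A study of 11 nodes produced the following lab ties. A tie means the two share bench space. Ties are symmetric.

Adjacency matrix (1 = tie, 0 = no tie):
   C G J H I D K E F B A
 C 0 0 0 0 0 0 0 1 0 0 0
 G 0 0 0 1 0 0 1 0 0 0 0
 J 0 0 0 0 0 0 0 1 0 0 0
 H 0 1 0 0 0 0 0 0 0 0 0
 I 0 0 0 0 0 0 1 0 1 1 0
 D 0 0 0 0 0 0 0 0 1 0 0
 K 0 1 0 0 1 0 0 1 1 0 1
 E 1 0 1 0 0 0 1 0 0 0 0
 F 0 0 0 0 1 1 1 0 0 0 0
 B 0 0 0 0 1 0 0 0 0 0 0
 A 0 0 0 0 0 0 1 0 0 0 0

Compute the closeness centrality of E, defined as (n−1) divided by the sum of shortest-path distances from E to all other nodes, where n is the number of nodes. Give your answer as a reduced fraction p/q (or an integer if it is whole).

1/2

Distances from E: A:2, B:3, C:1, D:3, F:2, G:2, H:3, I:2, J:1, K:1. Sum = 20.
n = 11, so closeness = 10/20 = 1/2.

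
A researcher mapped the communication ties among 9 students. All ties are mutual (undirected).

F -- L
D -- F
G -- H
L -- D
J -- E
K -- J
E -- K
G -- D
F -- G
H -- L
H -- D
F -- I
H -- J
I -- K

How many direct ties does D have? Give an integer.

4

D is directly tied to F, G, H, and L. That is 4 neighbors, so the degree of D is 4.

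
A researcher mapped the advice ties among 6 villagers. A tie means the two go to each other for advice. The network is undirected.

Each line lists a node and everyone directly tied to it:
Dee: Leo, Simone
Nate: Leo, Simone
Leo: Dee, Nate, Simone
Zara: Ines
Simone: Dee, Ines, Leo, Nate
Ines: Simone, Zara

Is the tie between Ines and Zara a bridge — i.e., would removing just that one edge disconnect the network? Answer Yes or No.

Without the Ines–Zara edge there is no alternate route between Ines and Zara, so the network disconnects. It is a bridge.

Yes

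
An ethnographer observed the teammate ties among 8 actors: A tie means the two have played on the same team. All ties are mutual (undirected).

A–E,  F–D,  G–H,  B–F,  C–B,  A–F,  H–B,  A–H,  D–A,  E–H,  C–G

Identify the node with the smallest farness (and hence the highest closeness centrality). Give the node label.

H

Farness (sum of distances to all others) for each node — A:11, B:11, C:15, D:14, E:13, F:12, G:14, H:10.
The smallest farness is 10, for H, so H has the highest closeness.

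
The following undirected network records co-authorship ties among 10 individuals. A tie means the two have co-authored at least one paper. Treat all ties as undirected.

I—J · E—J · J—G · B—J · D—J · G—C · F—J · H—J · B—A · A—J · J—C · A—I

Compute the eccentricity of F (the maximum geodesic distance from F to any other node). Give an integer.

2

Distances from F: A:2, B:2, C:2, D:2, E:2, G:2, H:2, I:2, J:1.
The largest is 2 (to A, G, B, C, E, D, H, and I), so the eccentricity of F is 2.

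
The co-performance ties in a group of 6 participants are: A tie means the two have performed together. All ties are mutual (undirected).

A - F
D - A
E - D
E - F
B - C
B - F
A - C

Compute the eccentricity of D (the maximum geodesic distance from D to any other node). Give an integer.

3

Distances from D: A:1, B:3, C:2, E:1, F:2.
The largest is 3 (to B), so the eccentricity of D is 3.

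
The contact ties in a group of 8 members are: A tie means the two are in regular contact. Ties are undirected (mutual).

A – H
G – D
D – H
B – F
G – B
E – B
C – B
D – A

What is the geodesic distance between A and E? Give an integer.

4

One shortest route is A – D – G – B – E, which uses 4 edges, and at distance 3 from A we only reach {B}, which does not include E. So d(A,E) = 4.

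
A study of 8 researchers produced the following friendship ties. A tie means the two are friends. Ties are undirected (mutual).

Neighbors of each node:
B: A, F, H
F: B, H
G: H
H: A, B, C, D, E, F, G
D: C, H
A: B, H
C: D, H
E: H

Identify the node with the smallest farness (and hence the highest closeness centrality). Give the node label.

H

Farness (sum of distances to all others) for each node — A:12, B:11, C:12, D:12, E:13, F:12, G:13, H:7.
The smallest farness is 7, for H, so H has the highest closeness.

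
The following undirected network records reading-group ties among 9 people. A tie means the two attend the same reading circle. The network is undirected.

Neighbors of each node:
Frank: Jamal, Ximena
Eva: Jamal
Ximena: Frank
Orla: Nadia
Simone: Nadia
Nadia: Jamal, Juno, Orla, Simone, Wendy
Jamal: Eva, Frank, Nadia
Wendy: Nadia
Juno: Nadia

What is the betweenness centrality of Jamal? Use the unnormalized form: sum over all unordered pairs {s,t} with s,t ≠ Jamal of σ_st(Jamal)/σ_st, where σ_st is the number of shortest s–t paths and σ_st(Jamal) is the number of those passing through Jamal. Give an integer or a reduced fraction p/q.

17

Pairs whose geodesics pass through Jamal — Eva–Frank: 1; Eva–Orla: 1; Eva–Simone: 1; Eva–Ximena: 1; Eva–Juno: 1; Eva–Wendy: 1; Eva–Nadia: 1; Frank–Orla: 1; Frank–Simone: 1; Frank–Juno: 1; Frank–Wendy: 1; Frank–Nadia: 1; Orla–Ximena: 1; Simone–Ximena: 1 … (+3 more pairs).
All other pairs contribute 0.
Summing the contributions gives betweenness(Jamal) = 17.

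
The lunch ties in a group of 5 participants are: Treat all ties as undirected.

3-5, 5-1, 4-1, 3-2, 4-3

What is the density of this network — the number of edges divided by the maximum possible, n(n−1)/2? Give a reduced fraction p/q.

There are 5 edges and 5 nodes, so the maximum possible is C(5,2) = 10.
Density = 5/10 = 1/2.

1/2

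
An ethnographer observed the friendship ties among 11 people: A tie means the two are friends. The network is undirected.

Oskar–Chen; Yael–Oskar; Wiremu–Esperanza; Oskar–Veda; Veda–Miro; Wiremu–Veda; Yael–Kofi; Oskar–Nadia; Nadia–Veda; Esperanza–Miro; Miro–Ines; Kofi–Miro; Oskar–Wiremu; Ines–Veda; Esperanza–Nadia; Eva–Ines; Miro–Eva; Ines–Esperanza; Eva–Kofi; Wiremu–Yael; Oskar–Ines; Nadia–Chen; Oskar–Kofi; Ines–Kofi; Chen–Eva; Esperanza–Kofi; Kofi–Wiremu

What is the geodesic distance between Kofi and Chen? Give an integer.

One shortest route is Kofi – Oskar – Chen, which uses 2 edges, and Kofi and Chen are not directly tied, so nothing shorter exists. So d(Kofi,Chen) = 2.

2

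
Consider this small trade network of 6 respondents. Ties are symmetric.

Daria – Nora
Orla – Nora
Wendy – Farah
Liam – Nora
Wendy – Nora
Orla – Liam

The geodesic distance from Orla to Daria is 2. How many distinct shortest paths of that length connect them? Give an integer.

The shortest distance is 2, and the only length-2 path is Orla–Nora–Daria. So there is exactly 1 shortest path.

1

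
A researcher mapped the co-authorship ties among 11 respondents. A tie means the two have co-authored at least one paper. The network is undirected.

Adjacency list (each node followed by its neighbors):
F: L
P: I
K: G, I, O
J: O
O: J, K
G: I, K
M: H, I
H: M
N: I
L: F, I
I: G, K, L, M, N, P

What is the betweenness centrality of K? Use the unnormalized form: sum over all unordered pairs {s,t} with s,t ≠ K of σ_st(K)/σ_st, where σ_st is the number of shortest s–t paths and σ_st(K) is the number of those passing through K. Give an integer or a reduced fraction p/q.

Pairs whose geodesics pass through K — G–O: 1; G–J: 1; P–O: 1; P–J: 1; M–O: 1; M–J: 1; I–O: 1; I–J: 1; F–O: 1; F–J: 1; H–O: 1; H–J: 1; O–L: 1; O–N: 1 … (+2 more pairs).
All other pairs contribute 0.
Summing the contributions gives betweenness(K) = 16.

16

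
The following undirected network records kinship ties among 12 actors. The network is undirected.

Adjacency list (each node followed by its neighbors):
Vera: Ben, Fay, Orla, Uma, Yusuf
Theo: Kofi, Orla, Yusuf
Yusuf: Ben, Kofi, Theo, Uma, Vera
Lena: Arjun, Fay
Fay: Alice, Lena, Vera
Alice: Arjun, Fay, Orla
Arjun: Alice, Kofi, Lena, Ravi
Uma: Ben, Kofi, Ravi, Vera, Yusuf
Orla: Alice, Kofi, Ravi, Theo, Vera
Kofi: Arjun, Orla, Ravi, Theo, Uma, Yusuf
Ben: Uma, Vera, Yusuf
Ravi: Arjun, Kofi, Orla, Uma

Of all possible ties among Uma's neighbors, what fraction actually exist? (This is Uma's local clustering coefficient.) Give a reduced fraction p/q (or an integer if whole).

1/2

Uma's neighbors: Ben, Kofi, Ravi, Vera, and Yusuf (k = 5).
Possible neighbor pairs: C(5,2) = 10. Edges among them: Ben–Vera, Ben–Yusuf, Kofi–Ravi, Kofi–Yusuf, Vera–Yusuf → e = 5.
Clustering(Uma) = 5/10 = 1/2.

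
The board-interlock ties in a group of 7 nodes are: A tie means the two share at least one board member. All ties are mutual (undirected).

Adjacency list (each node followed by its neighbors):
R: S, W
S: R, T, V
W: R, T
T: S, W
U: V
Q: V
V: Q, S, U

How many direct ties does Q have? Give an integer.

Q is directly tied to V. That is 1 neighbor, so the degree of Q is 1.

1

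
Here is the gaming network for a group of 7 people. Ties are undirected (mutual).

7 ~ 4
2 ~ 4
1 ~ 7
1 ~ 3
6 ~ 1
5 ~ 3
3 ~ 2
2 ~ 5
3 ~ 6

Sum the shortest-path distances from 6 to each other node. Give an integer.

11

Distances from 6: 1:1, 2:2, 3:1, 4:3, 5:2, 7:2.
Sum = 1 + 2 + 1 + 3 + 2 + 2 = 11.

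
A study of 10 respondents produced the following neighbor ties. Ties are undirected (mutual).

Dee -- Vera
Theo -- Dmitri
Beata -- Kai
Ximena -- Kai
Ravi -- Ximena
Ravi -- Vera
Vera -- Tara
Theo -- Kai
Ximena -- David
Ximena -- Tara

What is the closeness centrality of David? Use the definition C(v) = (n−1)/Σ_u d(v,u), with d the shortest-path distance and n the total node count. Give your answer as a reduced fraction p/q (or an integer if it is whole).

Distances from David: Beata:3, Dee:4, Dmitri:4, Kai:2, Ravi:2, Tara:2, Theo:3, Vera:3, Ximena:1. Sum = 24.
n = 10, so closeness = 9/24 = 3/8.

3/8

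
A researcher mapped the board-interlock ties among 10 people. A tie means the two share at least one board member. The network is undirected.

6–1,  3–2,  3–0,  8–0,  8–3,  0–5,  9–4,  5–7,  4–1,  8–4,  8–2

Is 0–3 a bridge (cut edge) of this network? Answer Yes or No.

No

Even without that edge, 0 still reaches 3 via 0 – 8 – 3, so the network stays connected. Not a bridge.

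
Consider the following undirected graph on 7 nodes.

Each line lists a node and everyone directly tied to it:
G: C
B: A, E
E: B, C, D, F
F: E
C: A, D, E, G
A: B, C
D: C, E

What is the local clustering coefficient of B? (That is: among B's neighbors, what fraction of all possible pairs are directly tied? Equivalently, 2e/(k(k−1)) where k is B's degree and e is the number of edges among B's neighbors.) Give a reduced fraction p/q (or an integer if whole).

B's neighbors: A and E (k = 2).
Possible neighbor pairs: C(2,2) = 1. Edges among them: none → e = 0.
Clustering(B) = 0/1.

0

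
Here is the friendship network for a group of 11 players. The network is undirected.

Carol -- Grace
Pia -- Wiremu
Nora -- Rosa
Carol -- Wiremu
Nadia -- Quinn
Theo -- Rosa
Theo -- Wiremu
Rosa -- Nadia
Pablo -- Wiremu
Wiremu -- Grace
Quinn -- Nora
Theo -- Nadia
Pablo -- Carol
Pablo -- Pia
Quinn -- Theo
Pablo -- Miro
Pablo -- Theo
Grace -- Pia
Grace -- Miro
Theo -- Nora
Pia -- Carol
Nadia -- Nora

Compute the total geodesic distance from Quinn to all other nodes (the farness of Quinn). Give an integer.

Distances from Quinn: Carol:3, Grace:3, Miro:3, Nadia:1, Nora:1, Pablo:2, Pia:3, Rosa:2, Theo:1, Wiremu:2.
Sum = 3 + 3 + 3 + 1 + 1 + 2 + 3 + 2 + 1 + 2 = 21.

21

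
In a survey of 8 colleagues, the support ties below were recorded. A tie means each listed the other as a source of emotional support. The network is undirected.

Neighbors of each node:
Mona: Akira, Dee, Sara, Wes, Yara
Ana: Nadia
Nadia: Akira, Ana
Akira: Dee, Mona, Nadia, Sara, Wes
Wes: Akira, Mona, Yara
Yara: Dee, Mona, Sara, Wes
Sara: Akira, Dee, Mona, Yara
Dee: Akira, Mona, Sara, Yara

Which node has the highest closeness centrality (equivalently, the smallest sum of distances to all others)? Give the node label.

Farness (sum of distances to all others) for each node — Akira:9, Ana:19, Dee:11, Mona:10, Nadia:13, Sara:11, Wes:12, Yara:13.
The smallest farness is 9, for Akira, so Akira has the highest closeness.

Akira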